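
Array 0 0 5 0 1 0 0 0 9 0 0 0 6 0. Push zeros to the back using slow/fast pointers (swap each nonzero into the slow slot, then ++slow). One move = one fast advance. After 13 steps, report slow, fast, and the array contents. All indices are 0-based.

(s=0,f=0) a[fast]=0 → fast++
(s=0,f=1) a[fast]=0 → fast++
(s=0,f=2) a[fast]=5≠0 swap→a[0]=5 → slow++,fast++
(s=1,f=3) a[fast]=0 → fast++
(s=1,f=4) a[fast]=1≠0 swap→a[1]=1 → slow++,fast++
(s=2,f=5) a[fast]=0 → fast++
(s=2,f=6) a[fast]=0 → fast++
(s=2,f=7) a[fast]=0 → fast++
(s=2,f=8) a[fast]=9≠0 swap→a[2]=9 → slow++,fast++
(s=3,f=9) a[fast]=0 → fast++
(s=3,f=10) a[fast]=0 → fast++
(s=3,f=11) a[fast]=0 → fast++
(s=3,f=12) a[fast]=6≠0 swap→a[3]=6 → slow++,fast++

slow=4, fast=13, a=[5, 1, 9, 6, 0, 0, 0, 0, 0, 0, 0, 0, 0, 0]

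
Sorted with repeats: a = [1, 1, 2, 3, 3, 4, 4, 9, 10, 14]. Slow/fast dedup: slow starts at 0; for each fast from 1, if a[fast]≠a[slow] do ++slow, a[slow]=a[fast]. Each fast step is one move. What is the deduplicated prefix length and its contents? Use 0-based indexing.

length 7; prefix = [1, 2, 3, 4, 9, 10, 14]

slow=0 fast=1: a[fast]=1=a[slow] dup, fast++
slow=0 fast=2: a[fast]=2≠a[slow]=1 write a[1]=2, slow++,fast++
slow=1 fast=3: a[fast]=3≠a[slow]=2 write a[2]=3, slow++,fast++
slow=2 fast=4: a[fast]=3=a[slow] dup, fast++
slow=2 fast=5: a[fast]=4≠a[slow]=3 write a[3]=4, slow++,fast++
slow=3 fast=6: a[fast]=4=a[slow] dup, fast++
slow=3 fast=7: a[fast]=9≠a[slow]=4 write a[4]=9, slow++,fast++
slow=4 fast=8: a[fast]=10≠a[slow]=9 write a[5]=10, slow++,fast++
slow=5 fast=9: a[fast]=14≠a[slow]=10 write a[6]=14, slow++,fast++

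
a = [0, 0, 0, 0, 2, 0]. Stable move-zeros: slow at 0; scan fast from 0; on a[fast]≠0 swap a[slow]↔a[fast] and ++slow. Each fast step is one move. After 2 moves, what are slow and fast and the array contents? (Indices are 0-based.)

slow=0, fast=2, a=[0, 0, 0, 0, 2, 0]

slow=0 fast=0: a[fast]=0, fast++
slow=0 fast=1: a[fast]=0, fast++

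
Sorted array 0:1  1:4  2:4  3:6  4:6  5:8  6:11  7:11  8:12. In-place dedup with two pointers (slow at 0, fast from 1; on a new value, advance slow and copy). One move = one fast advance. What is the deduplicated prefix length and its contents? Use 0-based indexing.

slow=0 fast=1: a[fast]=4≠a[slow]=1 write a[1]=4, slow++,fast++
slow=1 fast=2: a[fast]=4=a[slow] dup, fast++
slow=1 fast=3: a[fast]=6≠a[slow]=4 write a[2]=6, slow++,fast++
slow=2 fast=4: a[fast]=6=a[slow] dup, fast++
slow=2 fast=5: a[fast]=8≠a[slow]=6 write a[3]=8, slow++,fast++
slow=3 fast=6: a[fast]=11≠a[slow]=8 write a[4]=11, slow++,fast++
slow=4 fast=7: a[fast]=11=a[slow] dup, fast++
slow=4 fast=8: a[fast]=12≠a[slow]=11 write a[5]=12, slow++,fast++

length 6; prefix = [1, 4, 6, 8, 11, 12]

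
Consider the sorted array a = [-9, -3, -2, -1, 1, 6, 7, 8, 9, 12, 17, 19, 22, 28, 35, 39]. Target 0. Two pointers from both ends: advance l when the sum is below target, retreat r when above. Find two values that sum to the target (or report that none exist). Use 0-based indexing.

l=0 r=15: -9+39=30 >0, r--
l=0 r=14: -9+35=26 >0, r--
l=0 r=13: -9+28=19 >0, r--
l=0 r=12: -9+22=13 >0, r--
l=0 r=11: -9+19=10 >0, r--
l=0 r=10: -9+17=8 >0, r--
l=0 r=9: -9+12=3 >0, r--
l=0 r=8: -9+9=0, found

(-9, 9)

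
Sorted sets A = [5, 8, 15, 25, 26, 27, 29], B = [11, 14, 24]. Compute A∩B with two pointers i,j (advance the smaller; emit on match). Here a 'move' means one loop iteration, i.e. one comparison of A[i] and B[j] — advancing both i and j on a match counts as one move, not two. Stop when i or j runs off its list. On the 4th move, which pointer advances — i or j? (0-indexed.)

j

[i=0,j=0] 5<11 → i++
[i=1,j=0] 8<11 → i++
[i=2,j=0] 15>11 → j++
[i=2,j=1] 15>14 → j++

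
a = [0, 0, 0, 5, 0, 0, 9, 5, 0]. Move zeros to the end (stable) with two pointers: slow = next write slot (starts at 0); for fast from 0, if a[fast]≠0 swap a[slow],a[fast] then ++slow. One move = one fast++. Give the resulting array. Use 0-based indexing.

slow=0 fast=0: a[fast]=0, fast++
slow=0 fast=1: a[fast]=0, fast++
slow=0 fast=2: a[fast]=0, fast++
slow=0 fast=3: a[fast]=5≠0 swap→a[0]=5, slow++,fast++
slow=1 fast=4: a[fast]=0, fast++
slow=1 fast=5: a[fast]=0, fast++
slow=1 fast=6: a[fast]=9≠0 swap→a[1]=9, slow++,fast++
slow=2 fast=7: a[fast]=5≠0 swap→a[2]=5, slow++,fast++
slow=3 fast=8: a[fast]=0, fast++

[5, 9, 5, 0, 0, 0, 0, 0, 0]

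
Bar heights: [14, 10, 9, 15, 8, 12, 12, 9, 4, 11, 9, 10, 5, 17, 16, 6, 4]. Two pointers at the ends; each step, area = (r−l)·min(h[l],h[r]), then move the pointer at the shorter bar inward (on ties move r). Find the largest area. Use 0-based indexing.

max area = 196

[0,16] min(14,4)*16=64 best=64 * → r--
[0,15] min(14,6)*15=90 best=90 * → r--
[0,14] min(14,16)*14=196 best=196 * → l++
[1,14] min(10,16)*13=130 best=196 → l++
[2,14] min(9,16)*12=108 best=196 → l++
[3,14] min(15,16)*11=165 best=196 → l++
[4,14] min(8,16)*10=80 best=196 → l++
[5,14] min(12,16)*9=108 best=196 → l++
[6,14] min(12,16)*8=96 best=196 → l++
[7,14] min(9,16)*7=63 best=196 → l++
[8,14] min(4,16)*6=24 best=196 → l++
[9,14] min(11,16)*5=55 best=196 → l++
[10,14] min(9,16)*4=36 best=196 → l++
[11,14] min(10,16)*3=30 best=196 → l++
[12,14] min(5,16)*2=10 best=196 → l++
[13,14] min(17,16)*1=16 best=196 → r--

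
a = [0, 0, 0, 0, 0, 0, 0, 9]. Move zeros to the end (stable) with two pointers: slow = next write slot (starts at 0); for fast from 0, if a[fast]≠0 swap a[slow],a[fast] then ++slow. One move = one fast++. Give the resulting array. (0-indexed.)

slow=0 fast=0: a[fast]=0, fast++
slow=0 fast=1: a[fast]=0, fast++
slow=0 fast=2: a[fast]=0, fast++
slow=0 fast=3: a[fast]=0, fast++
slow=0 fast=4: a[fast]=0, fast++
slow=0 fast=5: a[fast]=0, fast++
slow=0 fast=6: a[fast]=0, fast++
slow=0 fast=7: a[fast]=9≠0 swap→a[0]=9, slow++,fast++

[9, 0, 0, 0, 0, 0, 0, 0]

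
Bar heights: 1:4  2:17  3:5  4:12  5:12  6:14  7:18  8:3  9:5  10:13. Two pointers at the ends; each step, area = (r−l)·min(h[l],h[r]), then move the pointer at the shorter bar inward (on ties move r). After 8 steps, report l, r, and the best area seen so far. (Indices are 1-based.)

l=6, r=7, best area=104

[1,10] min(4,13)*9=36 best=36 * → l++
[2,10] min(17,13)*8=104 best=104 * → r--
[2,9] min(17,5)*7=35 best=104 → r--
[2,8] min(17,3)*6=18 best=104 → r--
[2,7] min(17,18)*5=85 best=104 → l++
[3,7] min(5,18)*4=20 best=104 → l++
[4,7] min(12,18)*3=36 best=104 → l++
[5,7] min(12,18)*2=24 best=104 → l++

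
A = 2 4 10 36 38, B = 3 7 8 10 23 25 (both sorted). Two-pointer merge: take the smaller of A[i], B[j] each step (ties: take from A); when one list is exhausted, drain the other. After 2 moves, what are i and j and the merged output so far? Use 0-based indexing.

i=0 j=0: A[i]=2<=B[j]=3 take 2, i++
i=1 j=0: A[i]=4>B[j]=3 take 3, j++

i=1, j=1, merged so far=[2, 3]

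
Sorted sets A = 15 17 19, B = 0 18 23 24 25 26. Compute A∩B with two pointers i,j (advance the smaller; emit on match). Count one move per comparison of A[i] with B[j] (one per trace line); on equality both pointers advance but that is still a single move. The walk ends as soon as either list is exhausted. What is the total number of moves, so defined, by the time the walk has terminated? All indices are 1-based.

i=1 j=1: 15>0, j++
i=1 j=2: 15<18, i++
i=2 j=2: 17<18, i++
i=3 j=2: 19>18, j++
i=3 j=3: 19<23, i++

5 moves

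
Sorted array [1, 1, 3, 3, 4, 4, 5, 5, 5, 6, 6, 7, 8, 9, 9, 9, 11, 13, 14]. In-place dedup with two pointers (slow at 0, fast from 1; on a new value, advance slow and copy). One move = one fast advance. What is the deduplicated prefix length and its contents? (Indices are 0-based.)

slow=0 fast=1: a[fast]=1=a[slow] dup, fast++
slow=0 fast=2: a[fast]=3≠a[slow]=1 write a[1]=3, slow++,fast++
slow=1 fast=3: a[fast]=3=a[slow] dup, fast++
slow=1 fast=4: a[fast]=4≠a[slow]=3 write a[2]=4, slow++,fast++
slow=2 fast=5: a[fast]=4=a[slow] dup, fast++
slow=2 fast=6: a[fast]=5≠a[slow]=4 write a[3]=5, slow++,fast++
slow=3 fast=7: a[fast]=5=a[slow] dup, fast++
slow=3 fast=8: a[fast]=5=a[slow] dup, fast++
slow=3 fast=9: a[fast]=6≠a[slow]=5 write a[4]=6, slow++,fast++
slow=4 fast=10: a[fast]=6=a[slow] dup, fast++
slow=4 fast=11: a[fast]=7≠a[slow]=6 write a[5]=7, slow++,fast++
slow=5 fast=12: a[fast]=8≠a[slow]=7 write a[6]=8, slow++,fast++
slow=6 fast=13: a[fast]=9≠a[slow]=8 write a[7]=9, slow++,fast++
slow=7 fast=14: a[fast]=9=a[slow] dup, fast++
slow=7 fast=15: a[fast]=9=a[slow] dup, fast++
slow=7 fast=16: a[fast]=11≠a[slow]=9 write a[8]=11, slow++,fast++
slow=8 fast=17: a[fast]=13≠a[slow]=11 write a[9]=13, slow++,fast++
slow=9 fast=18: a[fast]=14≠a[slow]=13 write a[10]=14, slow++,fast++

length 11; prefix = [1, 3, 4, 5, 6, 7, 8, 9, 11, 13, 14]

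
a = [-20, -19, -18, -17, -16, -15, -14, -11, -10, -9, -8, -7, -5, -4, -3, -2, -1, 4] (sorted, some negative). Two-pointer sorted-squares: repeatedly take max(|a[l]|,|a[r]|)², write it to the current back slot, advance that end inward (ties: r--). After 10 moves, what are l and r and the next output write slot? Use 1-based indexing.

l=1 r=18: |-20|>|4| out[18]=400, l++
l=2 r=18: |-19|>|4| out[17]=361, l++
l=3 r=18: |-18|>|4| out[16]=324, l++
l=4 r=18: |-17|>|4| out[15]=289, l++
l=5 r=18: |-16|>|4| out[14]=256, l++
l=6 r=18: |-15|>|4| out[13]=225, l++
l=7 r=18: |-14|>|4| out[12]=196, l++
l=8 r=18: |-11|>|4| out[11]=121, l++
l=9 r=18: |-10|>|4| out[10]=100, l++
l=10 r=18: |-9|>|4| out[9]=81, l++

l=11, r=18, next write slot=8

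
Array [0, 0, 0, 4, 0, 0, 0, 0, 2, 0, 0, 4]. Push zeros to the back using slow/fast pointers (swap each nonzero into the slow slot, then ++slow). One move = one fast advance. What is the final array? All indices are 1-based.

(s=1,f=1) a[fast]=0 → fast++
(s=1,f=2) a[fast]=0 → fast++
(s=1,f=3) a[fast]=0 → fast++
(s=1,f=4) a[fast]=4≠0 swap→a[1]=4 → slow++,fast++
(s=2,f=5) a[fast]=0 → fast++
(s=2,f=6) a[fast]=0 → fast++
(s=2,f=7) a[fast]=0 → fast++
(s=2,f=8) a[fast]=0 → fast++
(s=2,f=9) a[fast]=2≠0 swap→a[2]=2 → slow++,fast++
(s=3,f=10) a[fast]=0 → fast++
(s=3,f=11) a[fast]=0 → fast++
(s=3,f=12) a[fast]=4≠0 swap→a[3]=4 → slow++,fast++

[4, 2, 4, 0, 0, 0, 0, 0, 0, 0, 0, 0]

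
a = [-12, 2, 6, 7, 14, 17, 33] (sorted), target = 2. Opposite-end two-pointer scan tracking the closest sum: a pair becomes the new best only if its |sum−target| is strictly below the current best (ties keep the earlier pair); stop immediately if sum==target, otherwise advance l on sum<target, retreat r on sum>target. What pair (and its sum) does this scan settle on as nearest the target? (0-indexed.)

[0,6] -12+33=21 d=19 * → r--
[0,5] -12+17=5 d=3 * → r--
[0,4] -12+14=2 d=0 * → stop

pair (-12, 14) with sum 2 (|Δ|=0)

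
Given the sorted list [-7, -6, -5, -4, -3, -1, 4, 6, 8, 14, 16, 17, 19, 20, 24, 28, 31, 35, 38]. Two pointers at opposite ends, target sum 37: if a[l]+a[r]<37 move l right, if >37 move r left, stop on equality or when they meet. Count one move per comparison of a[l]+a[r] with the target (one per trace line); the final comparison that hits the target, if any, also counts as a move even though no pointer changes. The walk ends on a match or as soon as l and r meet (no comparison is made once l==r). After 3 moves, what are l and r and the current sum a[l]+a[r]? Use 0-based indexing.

l=3, r=18, sum=34

[0,18] -7+38=31 <37 → l++
[1,18] -6+38=32 <37 → l++
[2,18] -5+38=33 <37 → l++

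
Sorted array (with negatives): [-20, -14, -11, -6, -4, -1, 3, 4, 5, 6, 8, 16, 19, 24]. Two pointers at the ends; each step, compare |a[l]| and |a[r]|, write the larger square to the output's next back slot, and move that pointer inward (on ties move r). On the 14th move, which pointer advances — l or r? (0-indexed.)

l=0 r=13: |-20|<=|24| out[13]=576, r--
l=0 r=12: |-20|>|19| out[12]=400, l++
l=1 r=12: |-14|<=|19| out[11]=361, r--
l=1 r=11: |-14|<=|16| out[10]=256, r--
l=1 r=10: |-14|>|8| out[9]=196, l++
l=2 r=10: |-11|>|8| out[8]=121, l++
l=3 r=10: |-6|<=|8| out[7]=64, r--
l=3 r=9: |-6|<=|6| out[6]=36, r--
l=3 r=8: |-6|>|5| out[5]=36, l++
l=4 r=8: |-4|<=|5| out[4]=25, r--
l=4 r=7: |-4|<=|4| out[3]=16, r--
l=4 r=6: |-4|>|3| out[2]=16, l++
l=5 r=6: |-1|<=|3| out[1]=9, r--
l=5 r=5: |-1|<=|-1| out[0]=1, r--

r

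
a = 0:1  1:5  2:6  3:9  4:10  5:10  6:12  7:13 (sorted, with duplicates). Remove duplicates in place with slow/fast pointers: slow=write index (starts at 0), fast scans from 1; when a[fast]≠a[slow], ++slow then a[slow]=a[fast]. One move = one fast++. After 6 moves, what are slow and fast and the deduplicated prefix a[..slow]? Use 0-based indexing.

slow=0 fast=1: a[fast]=5≠a[slow]=1 write a[1]=5, slow++,fast++
slow=1 fast=2: a[fast]=6≠a[slow]=5 write a[2]=6, slow++,fast++
slow=2 fast=3: a[fast]=9≠a[slow]=6 write a[3]=9, slow++,fast++
slow=3 fast=4: a[fast]=10≠a[slow]=9 write a[4]=10, slow++,fast++
slow=4 fast=5: a[fast]=10=a[slow] dup, fast++
slow=4 fast=6: a[fast]=12≠a[slow]=10 write a[5]=12, slow++,fast++

slow=5, fast=7, prefix=[1, 5, 6, 9, 10, 12]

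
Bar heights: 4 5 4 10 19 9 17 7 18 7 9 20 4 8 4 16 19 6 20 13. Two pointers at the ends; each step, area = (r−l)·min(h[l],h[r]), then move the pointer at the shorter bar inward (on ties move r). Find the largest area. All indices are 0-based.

max area = 266

l=0 r=19: min(4,13)*19=76 best=76 *, l++
l=1 r=19: min(5,13)*18=90 best=90 *, l++
l=2 r=19: min(4,13)*17=68 best=90, l++
l=3 r=19: min(10,13)*16=160 best=160 *, l++
l=4 r=19: min(19,13)*15=195 best=195 *, r--
l=4 r=18: min(19,20)*14=266 best=266 *, l++
l=5 r=18: min(9,20)*13=117 best=266, l++
l=6 r=18: min(17,20)*12=204 best=266, l++
l=7 r=18: min(7,20)*11=77 best=266, l++
l=8 r=18: min(18,20)*10=180 best=266, l++
l=9 r=18: min(7,20)*9=63 best=266, l++
l=10 r=18: min(9,20)*8=72 best=266, l++
l=11 r=18: min(20,20)*7=140 best=266, r--
l=11 r=17: min(20,6)*6=36 best=266, r--
l=11 r=16: min(20,19)*5=95 best=266, r--
l=11 r=15: min(20,16)*4=64 best=266, r--
l=11 r=14: min(20,4)*3=12 best=266, r--
l=11 r=13: min(20,8)*2=16 best=266, r--
l=11 r=12: min(20,4)*1=4 best=266, r--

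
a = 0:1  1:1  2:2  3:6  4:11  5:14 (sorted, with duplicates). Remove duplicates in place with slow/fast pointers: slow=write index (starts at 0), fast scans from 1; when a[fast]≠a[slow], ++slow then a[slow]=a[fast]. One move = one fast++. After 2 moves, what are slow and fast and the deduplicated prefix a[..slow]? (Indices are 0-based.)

slow=0 fast=1: a[fast]=1=a[slow] dup, fast++
slow=0 fast=2: a[fast]=2≠a[slow]=1 write a[1]=2, slow++,fast++

slow=1, fast=3, prefix=[1, 2]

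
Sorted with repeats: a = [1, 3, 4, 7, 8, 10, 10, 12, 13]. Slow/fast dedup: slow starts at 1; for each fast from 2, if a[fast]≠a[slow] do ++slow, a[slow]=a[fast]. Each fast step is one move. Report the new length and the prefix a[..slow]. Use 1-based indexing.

length 8; prefix = [1, 3, 4, 7, 8, 10, 12, 13]

slow=1 fast=2: a[fast]=3≠a[slow]=1 write a[2]=3, slow++,fast++
slow=2 fast=3: a[fast]=4≠a[slow]=3 write a[3]=4, slow++,fast++
slow=3 fast=4: a[fast]=7≠a[slow]=4 write a[4]=7, slow++,fast++
slow=4 fast=5: a[fast]=8≠a[slow]=7 write a[5]=8, slow++,fast++
slow=5 fast=6: a[fast]=10≠a[slow]=8 write a[6]=10, slow++,fast++
slow=6 fast=7: a[fast]=10=a[slow] dup, fast++
slow=6 fast=8: a[fast]=12≠a[slow]=10 write a[7]=12, slow++,fast++
slow=7 fast=9: a[fast]=13≠a[slow]=12 write a[8]=13, slow++,fast++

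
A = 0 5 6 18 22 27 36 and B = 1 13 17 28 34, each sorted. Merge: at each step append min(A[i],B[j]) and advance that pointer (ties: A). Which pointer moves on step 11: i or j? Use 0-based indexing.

j

i=0 j=0: A[i]=0<=B[j]=1 take 0, i++
i=1 j=0: A[i]=5>B[j]=1 take 1, j++
i=1 j=1: A[i]=5<=B[j]=13 take 5, i++
i=2 j=1: A[i]=6<=B[j]=13 take 6, i++
i=3 j=1: A[i]=18>B[j]=13 take 13, j++
i=3 j=2: A[i]=18>B[j]=17 take 17, j++
i=3 j=3: A[i]=18<=B[j]=28 take 18, i++
i=4 j=3: A[i]=22<=B[j]=28 take 22, i++
i=5 j=3: A[i]=27<=B[j]=28 take 27, i++
i=6 j=3: A[i]=36>B[j]=28 take 28, j++
i=6 j=4: A[i]=36>B[j]=34 take 34, j++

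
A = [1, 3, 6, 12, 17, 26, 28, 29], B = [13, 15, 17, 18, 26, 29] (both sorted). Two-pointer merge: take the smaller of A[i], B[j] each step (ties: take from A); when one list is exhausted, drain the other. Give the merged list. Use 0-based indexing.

[i=0,j=0] A[i]=1<=B[j]=13 take 1 → i++
[i=1,j=0] A[i]=3<=B[j]=13 take 3 → i++
[i=2,j=0] A[i]=6<=B[j]=13 take 6 → i++
[i=3,j=0] A[i]=12<=B[j]=13 take 12 → i++
[i=4,j=0] A[i]=17>B[j]=13 take 13 → j++
[i=4,j=1] A[i]=17>B[j]=15 take 15 → j++
[i=4,j=2] A[i]=17<=B[j]=17 take 17 → i++
[i=5,j=2] A[i]=26>B[j]=17 take 17 → j++
[i=5,j=3] A[i]=26>B[j]=18 take 18 → j++
[i=5,j=4] A[i]=26<=B[j]=26 take 26 → i++
[i=6,j=4] A[i]=28>B[j]=26 take 26 → j++
[i=6,j=5] A[i]=28<=B[j]=29 take 28 → i++
[i=7,j=5] A[i]=29<=B[j]=29 take 29 → i++
[i=8,j=5] A done, take B[j]=29 → j++

[1, 3, 6, 12, 13, 15, 17, 17, 18, 26, 26, 28, 29, 29]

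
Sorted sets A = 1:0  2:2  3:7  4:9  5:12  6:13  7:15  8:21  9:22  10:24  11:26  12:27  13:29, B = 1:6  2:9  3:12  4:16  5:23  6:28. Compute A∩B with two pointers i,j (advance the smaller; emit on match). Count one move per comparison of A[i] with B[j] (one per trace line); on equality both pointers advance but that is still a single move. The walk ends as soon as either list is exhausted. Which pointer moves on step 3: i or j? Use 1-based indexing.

j

i=1 j=1: 0<6, i++
i=2 j=1: 2<6, i++
i=3 j=1: 7>6, j++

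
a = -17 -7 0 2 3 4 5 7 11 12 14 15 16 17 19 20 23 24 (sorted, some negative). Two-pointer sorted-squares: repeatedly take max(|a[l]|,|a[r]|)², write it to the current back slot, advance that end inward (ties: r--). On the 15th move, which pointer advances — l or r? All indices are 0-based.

l=0 r=17: |-17|<=|24| out[17]=576, r--
l=0 r=16: |-17|<=|23| out[16]=529, r--
l=0 r=15: |-17|<=|20| out[15]=400, r--
l=0 r=14: |-17|<=|19| out[14]=361, r--
l=0 r=13: |-17|<=|17| out[13]=289, r--
l=0 r=12: |-17|>|16| out[12]=289, l++
l=1 r=12: |-7|<=|16| out[11]=256, r--
l=1 r=11: |-7|<=|15| out[10]=225, r--
l=1 r=10: |-7|<=|14| out[9]=196, r--
l=1 r=9: |-7|<=|12| out[8]=144, r--
l=1 r=8: |-7|<=|11| out[7]=121, r--
l=1 r=7: |-7|<=|7| out[6]=49, r--
l=1 r=6: |-7|>|5| out[5]=49, l++
l=2 r=6: |0|<=|5| out[4]=25, r--
l=2 r=5: |0|<=|4| out[3]=16, r--

r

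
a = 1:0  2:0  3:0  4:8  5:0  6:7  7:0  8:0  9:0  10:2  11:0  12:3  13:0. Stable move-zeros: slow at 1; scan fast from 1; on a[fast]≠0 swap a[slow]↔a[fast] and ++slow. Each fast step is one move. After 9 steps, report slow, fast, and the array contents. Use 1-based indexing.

(s=1,f=1) a[fast]=0 → fast++
(s=1,f=2) a[fast]=0 → fast++
(s=1,f=3) a[fast]=0 → fast++
(s=1,f=4) a[fast]=8≠0 swap→a[1]=8 → slow++,fast++
(s=2,f=5) a[fast]=0 → fast++
(s=2,f=6) a[fast]=7≠0 swap→a[2]=7 → slow++,fast++
(s=3,f=7) a[fast]=0 → fast++
(s=3,f=8) a[fast]=0 → fast++
(s=3,f=9) a[fast]=0 → fast++

slow=3, fast=10, a=[8, 7, 0, 0, 0, 0, 0, 0, 0, 2, 0, 3, 0]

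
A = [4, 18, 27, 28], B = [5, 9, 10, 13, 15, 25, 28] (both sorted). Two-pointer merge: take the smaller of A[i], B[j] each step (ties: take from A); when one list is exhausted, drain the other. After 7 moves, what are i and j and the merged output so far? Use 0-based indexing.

[i=0,j=0] A[i]=4<=B[j]=5 take 4 → i++
[i=1,j=0] A[i]=18>B[j]=5 take 5 → j++
[i=1,j=1] A[i]=18>B[j]=9 take 9 → j++
[i=1,j=2] A[i]=18>B[j]=10 take 10 → j++
[i=1,j=3] A[i]=18>B[j]=13 take 13 → j++
[i=1,j=4] A[i]=18>B[j]=15 take 15 → j++
[i=1,j=5] A[i]=18<=B[j]=25 take 18 → i++

i=2, j=5, merged so far=[4, 5, 9, 10, 13, 15, 18]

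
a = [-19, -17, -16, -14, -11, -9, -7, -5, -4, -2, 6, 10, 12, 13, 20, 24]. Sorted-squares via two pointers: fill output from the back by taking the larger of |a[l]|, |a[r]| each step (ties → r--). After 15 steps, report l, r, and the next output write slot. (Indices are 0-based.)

[0,15] |-19|<=|24| out[15]=576 → r--
[0,14] |-19|<=|20| out[14]=400 → r--
[0,13] |-19|>|13| out[13]=361 → l++
[1,13] |-17|>|13| out[12]=289 → l++
[2,13] |-16|>|13| out[11]=256 → l++
[3,13] |-14|>|13| out[10]=196 → l++
[4,13] |-11|<=|13| out[9]=169 → r--
[4,12] |-11|<=|12| out[8]=144 → r--
[4,11] |-11|>|10| out[7]=121 → l++
[5,11] |-9|<=|10| out[6]=100 → r--
[5,10] |-9|>|6| out[5]=81 → l++
[6,10] |-7|>|6| out[4]=49 → l++
[7,10] |-5|<=|6| out[3]=36 → r--
[7,9] |-5|>|-2| out[2]=25 → l++
[8,9] |-4|>|-2| out[1]=16 → l++

l=9, r=9, next write slot=0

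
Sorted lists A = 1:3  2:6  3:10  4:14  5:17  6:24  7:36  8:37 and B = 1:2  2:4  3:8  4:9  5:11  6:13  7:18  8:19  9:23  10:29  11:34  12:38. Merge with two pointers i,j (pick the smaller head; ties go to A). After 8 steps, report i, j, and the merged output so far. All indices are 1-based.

[i=1,j=1] A[i]=3>B[j]=2 take 2 → j++
[i=1,j=2] A[i]=3<=B[j]=4 take 3 → i++
[i=2,j=2] A[i]=6>B[j]=4 take 4 → j++
[i=2,j=3] A[i]=6<=B[j]=8 take 6 → i++
[i=3,j=3] A[i]=10>B[j]=8 take 8 → j++
[i=3,j=4] A[i]=10>B[j]=9 take 9 → j++
[i=3,j=5] A[i]=10<=B[j]=11 take 10 → i++
[i=4,j=5] A[i]=14>B[j]=11 take 11 → j++

i=4, j=6, merged so far=[2, 3, 4, 6, 8, 9, 10, 11]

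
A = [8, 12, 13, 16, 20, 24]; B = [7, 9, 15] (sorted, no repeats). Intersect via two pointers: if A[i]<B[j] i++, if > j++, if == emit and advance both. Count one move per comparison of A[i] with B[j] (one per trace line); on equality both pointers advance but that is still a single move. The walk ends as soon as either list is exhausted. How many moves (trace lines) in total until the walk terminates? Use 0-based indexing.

6 moves

[i=0,j=0] 8>7 → j++
[i=0,j=1] 8<9 → i++
[i=1,j=1] 12>9 → j++
[i=1,j=2] 12<15 → i++
[i=2,j=2] 13<15 → i++
[i=3,j=2] 16>15 → j++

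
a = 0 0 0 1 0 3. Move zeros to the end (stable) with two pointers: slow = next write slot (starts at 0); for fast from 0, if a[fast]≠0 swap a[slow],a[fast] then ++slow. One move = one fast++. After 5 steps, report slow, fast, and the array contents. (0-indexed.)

slow=1, fast=5, a=[1, 0, 0, 0, 0, 3]

slow=0 fast=0: a[fast]=0, fast++
slow=0 fast=1: a[fast]=0, fast++
slow=0 fast=2: a[fast]=0, fast++
slow=0 fast=3: a[fast]=1≠0 swap→a[0]=1, slow++,fast++
slow=1 fast=4: a[fast]=0, fast++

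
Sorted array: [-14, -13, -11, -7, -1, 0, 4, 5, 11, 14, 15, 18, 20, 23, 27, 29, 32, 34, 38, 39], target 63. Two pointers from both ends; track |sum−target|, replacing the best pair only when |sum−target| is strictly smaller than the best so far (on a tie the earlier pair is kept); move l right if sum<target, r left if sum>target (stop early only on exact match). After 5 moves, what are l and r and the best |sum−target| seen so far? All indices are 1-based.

l=6, r=20, best |Δ|=25

l=1 r=20: -14+39=25 d=38 *, l++
l=2 r=20: -13+39=26 d=37 *, l++
l=3 r=20: -11+39=28 d=35 *, l++
l=4 r=20: -7+39=32 d=31 *, l++
l=5 r=20: -1+39=38 d=25 *, l++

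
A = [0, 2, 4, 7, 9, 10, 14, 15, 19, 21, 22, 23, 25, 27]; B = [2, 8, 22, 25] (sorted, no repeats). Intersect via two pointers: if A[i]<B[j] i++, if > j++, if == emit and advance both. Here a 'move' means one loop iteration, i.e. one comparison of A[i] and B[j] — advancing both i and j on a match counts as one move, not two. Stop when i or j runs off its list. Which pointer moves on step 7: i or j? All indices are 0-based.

[i=0,j=0] 0<2 → i++
[i=1,j=0] 2==2 emit → i++,j++
[i=2,j=1] 4<8 → i++
[i=3,j=1] 7<8 → i++
[i=4,j=1] 9>8 → j++
[i=4,j=2] 9<22 → i++
[i=5,j=2] 10<22 → i++

i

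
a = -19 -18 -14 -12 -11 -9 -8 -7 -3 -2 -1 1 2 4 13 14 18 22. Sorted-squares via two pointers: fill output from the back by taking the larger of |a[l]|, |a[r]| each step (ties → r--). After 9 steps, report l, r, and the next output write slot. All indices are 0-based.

l=5, r=13, next write slot=8

[0,17] |-19|<=|22| out[17]=484 → r--
[0,16] |-19|>|18| out[16]=361 → l++
[1,16] |-18|<=|18| out[15]=324 → r--
[1,15] |-18|>|14| out[14]=324 → l++
[2,15] |-14|<=|14| out[13]=196 → r--
[2,14] |-14|>|13| out[12]=196 → l++
[3,14] |-12|<=|13| out[11]=169 → r--
[3,13] |-12|>|4| out[10]=144 → l++
[4,13] |-11|>|4| out[9]=121 → l++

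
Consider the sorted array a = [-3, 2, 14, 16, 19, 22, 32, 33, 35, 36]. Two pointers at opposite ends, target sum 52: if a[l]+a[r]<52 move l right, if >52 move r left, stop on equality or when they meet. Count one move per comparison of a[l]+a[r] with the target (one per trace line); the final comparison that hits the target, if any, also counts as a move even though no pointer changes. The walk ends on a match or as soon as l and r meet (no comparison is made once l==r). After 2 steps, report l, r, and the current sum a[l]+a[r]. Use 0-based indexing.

l=2, r=9, sum=50

l=0 r=9: -3+36=33 <52, l++
l=1 r=9: 2+36=38 <52, l++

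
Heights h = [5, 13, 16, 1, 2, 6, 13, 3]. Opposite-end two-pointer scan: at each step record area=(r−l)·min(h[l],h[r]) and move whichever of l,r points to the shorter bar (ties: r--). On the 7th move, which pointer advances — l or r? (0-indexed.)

l

[0,7] min(5,3)*7=21 best=21 * → r--
[0,6] min(5,13)*6=30 best=30 * → l++
[1,6] min(13,13)*5=65 best=65 * → r--
[1,5] min(13,6)*4=24 best=65 → r--
[1,4] min(13,2)*3=6 best=65 → r--
[1,3] min(13,1)*2=2 best=65 → r--
[1,2] min(13,16)*1=13 best=65 → l++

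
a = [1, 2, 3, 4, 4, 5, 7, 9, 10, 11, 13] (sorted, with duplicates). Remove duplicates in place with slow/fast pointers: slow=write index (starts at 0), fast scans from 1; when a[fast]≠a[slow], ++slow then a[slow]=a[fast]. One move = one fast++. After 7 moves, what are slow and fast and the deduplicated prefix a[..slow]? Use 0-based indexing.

slow=6, fast=8, prefix=[1, 2, 3, 4, 5, 7, 9]

slow=0 fast=1: a[fast]=2≠a[slow]=1 write a[1]=2, slow++,fast++
slow=1 fast=2: a[fast]=3≠a[slow]=2 write a[2]=3, slow++,fast++
slow=2 fast=3: a[fast]=4≠a[slow]=3 write a[3]=4, slow++,fast++
slow=3 fast=4: a[fast]=4=a[slow] dup, fast++
slow=3 fast=5: a[fast]=5≠a[slow]=4 write a[4]=5, slow++,fast++
slow=4 fast=6: a[fast]=7≠a[slow]=5 write a[5]=7, slow++,fast++
slow=5 fast=7: a[fast]=9≠a[slow]=7 write a[6]=9, slow++,fast++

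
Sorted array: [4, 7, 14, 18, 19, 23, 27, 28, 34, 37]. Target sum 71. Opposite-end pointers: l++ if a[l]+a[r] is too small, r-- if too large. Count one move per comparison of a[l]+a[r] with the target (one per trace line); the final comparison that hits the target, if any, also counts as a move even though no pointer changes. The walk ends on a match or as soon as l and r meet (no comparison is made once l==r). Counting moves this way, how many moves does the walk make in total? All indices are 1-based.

9 moves

l=1 r=10: 4+37=41 <71, l++
l=2 r=10: 7+37=44 <71, l++
l=3 r=10: 14+37=51 <71, l++
l=4 r=10: 18+37=55 <71, l++
l=5 r=10: 19+37=56 <71, l++
l=6 r=10: 23+37=60 <71, l++
l=7 r=10: 27+37=64 <71, l++
l=8 r=10: 28+37=65 <71, l++
l=9 r=10: 34+37=71, found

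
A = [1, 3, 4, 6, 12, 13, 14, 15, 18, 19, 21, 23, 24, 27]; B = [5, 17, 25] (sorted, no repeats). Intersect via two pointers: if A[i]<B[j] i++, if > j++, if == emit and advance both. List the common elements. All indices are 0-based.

i=0 j=0: 1<5, i++
i=1 j=0: 3<5, i++
i=2 j=0: 4<5, i++
i=3 j=0: 6>5, j++
i=3 j=1: 6<17, i++
i=4 j=1: 12<17, i++
i=5 j=1: 13<17, i++
i=6 j=1: 14<17, i++
i=7 j=1: 15<17, i++
i=8 j=1: 18>17, j++
i=8 j=2: 18<25, i++
i=9 j=2: 19<25, i++
i=10 j=2: 21<25, i++
i=11 j=2: 23<25, i++
i=12 j=2: 24<25, i++
i=13 j=2: 27>25, j++

intersection = []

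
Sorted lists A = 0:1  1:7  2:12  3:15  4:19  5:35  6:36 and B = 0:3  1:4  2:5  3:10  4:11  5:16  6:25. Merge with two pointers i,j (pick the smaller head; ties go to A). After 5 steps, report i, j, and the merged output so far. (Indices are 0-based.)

i=2, j=3, merged so far=[1, 3, 4, 5, 7]

i=0 j=0: A[i]=1<=B[j]=3 take 1, i++
i=1 j=0: A[i]=7>B[j]=3 take 3, j++
i=1 j=1: A[i]=7>B[j]=4 take 4, j++
i=1 j=2: A[i]=7>B[j]=5 take 5, j++
i=1 j=3: A[i]=7<=B[j]=10 take 7, i++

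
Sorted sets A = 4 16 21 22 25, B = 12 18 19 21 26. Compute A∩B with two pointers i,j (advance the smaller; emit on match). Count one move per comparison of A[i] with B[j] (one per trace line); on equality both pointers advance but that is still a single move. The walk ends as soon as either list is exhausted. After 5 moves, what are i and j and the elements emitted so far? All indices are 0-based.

i=2, j=3, emitted=[]

i=0 j=0: 4<12, i++
i=1 j=0: 16>12, j++
i=1 j=1: 16<18, i++
i=2 j=1: 21>18, j++
i=2 j=2: 21>19, j++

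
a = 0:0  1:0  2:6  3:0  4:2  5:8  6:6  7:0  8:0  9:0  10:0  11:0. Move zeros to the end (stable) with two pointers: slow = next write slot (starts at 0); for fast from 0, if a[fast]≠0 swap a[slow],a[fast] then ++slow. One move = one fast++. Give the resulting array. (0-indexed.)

(s=0,f=0) a[fast]=0 → fast++
(s=0,f=1) a[fast]=0 → fast++
(s=0,f=2) a[fast]=6≠0 swap→a[0]=6 → slow++,fast++
(s=1,f=3) a[fast]=0 → fast++
(s=1,f=4) a[fast]=2≠0 swap→a[1]=2 → slow++,fast++
(s=2,f=5) a[fast]=8≠0 swap→a[2]=8 → slow++,fast++
(s=3,f=6) a[fast]=6≠0 swap→a[3]=6 → slow++,fast++
(s=4,f=7) a[fast]=0 → fast++
(s=4,f=8) a[fast]=0 → fast++
(s=4,f=9) a[fast]=0 → fast++
(s=4,f=10) a[fast]=0 → fast++
(s=4,f=11) a[fast]=0 → fast++

[6, 2, 8, 6, 0, 0, 0, 0, 0, 0, 0, 0]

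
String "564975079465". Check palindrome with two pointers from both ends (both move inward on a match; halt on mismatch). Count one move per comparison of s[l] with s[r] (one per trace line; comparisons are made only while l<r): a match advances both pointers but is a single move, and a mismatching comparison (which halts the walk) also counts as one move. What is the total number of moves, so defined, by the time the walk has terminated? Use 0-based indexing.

6 moves

l=0 r=11: '5'=='5', l++,r--
l=1 r=10: '6'=='6', l++,r--
l=2 r=9: '4'=='4', l++,r--
l=3 r=8: '9'=='9', l++,r--
l=4 r=7: '7'=='7', l++,r--
l=5 r=6: '5'!='0', stop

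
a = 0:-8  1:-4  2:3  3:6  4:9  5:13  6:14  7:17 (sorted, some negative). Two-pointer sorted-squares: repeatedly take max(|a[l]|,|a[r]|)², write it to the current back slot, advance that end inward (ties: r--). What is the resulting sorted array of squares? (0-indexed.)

[9, 16, 36, 64, 81, 169, 196, 289]

l=0 r=7: |-8|<=|17| out[7]=289, r--
l=0 r=6: |-8|<=|14| out[6]=196, r--
l=0 r=5: |-8|<=|13| out[5]=169, r--
l=0 r=4: |-8|<=|9| out[4]=81, r--
l=0 r=3: |-8|>|6| out[3]=64, l++
l=1 r=3: |-4|<=|6| out[2]=36, r--
l=1 r=2: |-4|>|3| out[1]=16, l++
l=2 r=2: |3|<=|3| out[0]=9, r--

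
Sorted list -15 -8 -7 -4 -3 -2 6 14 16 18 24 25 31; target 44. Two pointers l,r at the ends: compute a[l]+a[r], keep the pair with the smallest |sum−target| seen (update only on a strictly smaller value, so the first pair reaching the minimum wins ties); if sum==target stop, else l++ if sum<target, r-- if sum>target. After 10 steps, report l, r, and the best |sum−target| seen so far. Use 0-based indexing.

l=9, r=11, best |Δ|=1

[0,12] -15+31=16 d=28 * → l++
[1,12] -8+31=23 d=21 * → l++
[2,12] -7+31=24 d=20 * → l++
[3,12] -4+31=27 d=17 * → l++
[4,12] -3+31=28 d=16 * → l++
[5,12] -2+31=29 d=15 * → l++
[6,12] 6+31=37 d=7 * → l++
[7,12] 14+31=45 d=1 * → r--
[7,11] 14+25=39 d=5 → l++
[8,11] 16+25=41 d=3 → l++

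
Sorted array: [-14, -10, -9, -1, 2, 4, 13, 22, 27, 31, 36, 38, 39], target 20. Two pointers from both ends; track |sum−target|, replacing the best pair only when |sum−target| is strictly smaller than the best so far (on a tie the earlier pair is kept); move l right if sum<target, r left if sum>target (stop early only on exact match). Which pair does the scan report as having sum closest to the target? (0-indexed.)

pair (-10, 31) with sum 21 (|Δ|=1)

l=0 r=12: -14+39=25 d=5 *, r--
l=0 r=11: -14+38=24 d=4 *, r--
l=0 r=10: -14+36=22 d=2 *, r--
l=0 r=9: -14+31=17 d=3, l++
l=1 r=9: -10+31=21 d=1 *, r--
l=1 r=8: -10+27=17 d=3, l++
l=2 r=8: -9+27=18 d=2, l++
l=3 r=8: -1+27=26 d=6, r--
l=3 r=7: -1+22=21 d=1, r--
l=3 r=6: -1+13=12 d=8, l++
l=4 r=6: 2+13=15 d=5, l++
l=5 r=6: 4+13=17 d=3, l++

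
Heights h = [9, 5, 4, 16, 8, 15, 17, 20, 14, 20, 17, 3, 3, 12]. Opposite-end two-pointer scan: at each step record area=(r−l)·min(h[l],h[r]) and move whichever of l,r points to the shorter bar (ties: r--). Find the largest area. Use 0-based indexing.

l=0 r=13: min(9,12)*13=117 best=117 *, l++
l=1 r=13: min(5,12)*12=60 best=117, l++
l=2 r=13: min(4,12)*11=44 best=117, l++
l=3 r=13: min(16,12)*10=120 best=120 *, r--
l=3 r=12: min(16,3)*9=27 best=120, r--
l=3 r=11: min(16,3)*8=24 best=120, r--
l=3 r=10: min(16,17)*7=112 best=120, l++
l=4 r=10: min(8,17)*6=48 best=120, l++
l=5 r=10: min(15,17)*5=75 best=120, l++
l=6 r=10: min(17,17)*4=68 best=120, r--
l=6 r=9: min(17,20)*3=51 best=120, l++
l=7 r=9: min(20,20)*2=40 best=120, r--
l=7 r=8: min(20,14)*1=14 best=120, r--

max area = 120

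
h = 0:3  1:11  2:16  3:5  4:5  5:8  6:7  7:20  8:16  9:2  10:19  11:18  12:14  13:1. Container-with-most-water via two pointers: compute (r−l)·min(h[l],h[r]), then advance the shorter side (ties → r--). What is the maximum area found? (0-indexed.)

max area = 144

[0,13] min(3,1)*13=13 best=13 * → r--
[0,12] min(3,14)*12=36 best=36 * → l++
[1,12] min(11,14)*11=121 best=121 * → l++
[2,12] min(16,14)*10=140 best=140 * → r--
[2,11] min(16,18)*9=144 best=144 * → l++
[3,11] min(5,18)*8=40 best=144 → l++
[4,11] min(5,18)*7=35 best=144 → l++
[5,11] min(8,18)*6=48 best=144 → l++
[6,11] min(7,18)*5=35 best=144 → l++
[7,11] min(20,18)*4=72 best=144 → r--
[7,10] min(20,19)*3=57 best=144 → r--
[7,9] min(20,2)*2=4 best=144 → r--
[7,8] min(20,16)*1=16 best=144 → r--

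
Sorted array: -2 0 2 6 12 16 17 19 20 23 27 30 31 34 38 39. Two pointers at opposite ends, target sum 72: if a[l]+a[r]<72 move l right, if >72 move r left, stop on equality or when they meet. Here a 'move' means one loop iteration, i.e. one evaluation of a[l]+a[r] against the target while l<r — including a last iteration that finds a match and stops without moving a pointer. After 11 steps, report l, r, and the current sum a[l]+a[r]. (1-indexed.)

l=12, r=16, sum=69

[1,16] -2+39=37 <72 → l++
[2,16] 0+39=39 <72 → l++
[3,16] 2+39=41 <72 → l++
[4,16] 6+39=45 <72 → l++
[5,16] 12+39=51 <72 → l++
[6,16] 16+39=55 <72 → l++
[7,16] 17+39=56 <72 → l++
[8,16] 19+39=58 <72 → l++
[9,16] 20+39=59 <72 → l++
[10,16] 23+39=62 <72 → l++
[11,16] 27+39=66 <72 → l++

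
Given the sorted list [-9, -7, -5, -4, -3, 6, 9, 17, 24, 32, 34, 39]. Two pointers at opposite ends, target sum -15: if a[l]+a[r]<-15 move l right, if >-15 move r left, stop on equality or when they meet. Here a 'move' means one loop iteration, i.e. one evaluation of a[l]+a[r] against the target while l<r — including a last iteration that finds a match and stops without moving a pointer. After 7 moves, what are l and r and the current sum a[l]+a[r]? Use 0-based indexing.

l=0, r=4, sum=-12

[0,11] -9+39=30 >-15 → r--
[0,10] -9+34=25 >-15 → r--
[0,9] -9+32=23 >-15 → r--
[0,8] -9+24=15 >-15 → r--
[0,7] -9+17=8 >-15 → r--
[0,6] -9+9=0 >-15 → r--
[0,5] -9+6=-3 >-15 → r--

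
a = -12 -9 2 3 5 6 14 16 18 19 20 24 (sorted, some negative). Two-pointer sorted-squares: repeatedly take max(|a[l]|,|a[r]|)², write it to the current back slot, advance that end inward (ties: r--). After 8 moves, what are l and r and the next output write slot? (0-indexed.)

l=2, r=5, next write slot=3

l=0 r=11: |-12|<=|24| out[11]=576, r--
l=0 r=10: |-12|<=|20| out[10]=400, r--
l=0 r=9: |-12|<=|19| out[9]=361, r--
l=0 r=8: |-12|<=|18| out[8]=324, r--
l=0 r=7: |-12|<=|16| out[7]=256, r--
l=0 r=6: |-12|<=|14| out[6]=196, r--
l=0 r=5: |-12|>|6| out[5]=144, l++
l=1 r=5: |-9|>|6| out[4]=81, l++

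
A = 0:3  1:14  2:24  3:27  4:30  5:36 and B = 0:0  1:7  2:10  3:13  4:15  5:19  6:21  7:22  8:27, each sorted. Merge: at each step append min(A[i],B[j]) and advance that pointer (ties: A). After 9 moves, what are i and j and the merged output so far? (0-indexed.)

i=0 j=0: A[i]=3>B[j]=0 take 0, j++
i=0 j=1: A[i]=3<=B[j]=7 take 3, i++
i=1 j=1: A[i]=14>B[j]=7 take 7, j++
i=1 j=2: A[i]=14>B[j]=10 take 10, j++
i=1 j=3: A[i]=14>B[j]=13 take 13, j++
i=1 j=4: A[i]=14<=B[j]=15 take 14, i++
i=2 j=4: A[i]=24>B[j]=15 take 15, j++
i=2 j=5: A[i]=24>B[j]=19 take 19, j++
i=2 j=6: A[i]=24>B[j]=21 take 21, j++

i=2, j=7, merged so far=[0, 3, 7, 10, 13, 14, 15, 19, 21]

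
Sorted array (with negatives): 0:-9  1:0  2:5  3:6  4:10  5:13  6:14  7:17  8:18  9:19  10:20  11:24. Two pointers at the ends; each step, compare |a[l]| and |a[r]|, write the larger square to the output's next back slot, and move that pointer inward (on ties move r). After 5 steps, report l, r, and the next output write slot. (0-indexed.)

l=0, r=6, next write slot=6

[0,11] |-9|<=|24| out[11]=576 → r--
[0,10] |-9|<=|20| out[10]=400 → r--
[0,9] |-9|<=|19| out[9]=361 → r--
[0,8] |-9|<=|18| out[8]=324 → r--
[0,7] |-9|<=|17| out[7]=289 → r--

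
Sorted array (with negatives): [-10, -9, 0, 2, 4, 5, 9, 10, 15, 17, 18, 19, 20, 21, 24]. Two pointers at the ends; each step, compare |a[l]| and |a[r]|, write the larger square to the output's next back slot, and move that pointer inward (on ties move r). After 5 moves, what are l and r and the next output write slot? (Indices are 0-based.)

l=0, r=9, next write slot=9

[0,14] |-10|<=|24| out[14]=576 → r--
[0,13] |-10|<=|21| out[13]=441 → r--
[0,12] |-10|<=|20| out[12]=400 → r--
[0,11] |-10|<=|19| out[11]=361 → r--
[0,10] |-10|<=|18| out[10]=324 → r--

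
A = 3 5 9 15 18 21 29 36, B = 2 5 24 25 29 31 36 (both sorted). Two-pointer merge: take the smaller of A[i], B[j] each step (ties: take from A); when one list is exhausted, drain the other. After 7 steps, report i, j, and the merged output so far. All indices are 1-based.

i=6, j=3, merged so far=[2, 3, 5, 5, 9, 15, 18]

i=1 j=1: A[i]=3>B[j]=2 take 2, j++
i=1 j=2: A[i]=3<=B[j]=5 take 3, i++
i=2 j=2: A[i]=5<=B[j]=5 take 5, i++
i=3 j=2: A[i]=9>B[j]=5 take 5, j++
i=3 j=3: A[i]=9<=B[j]=24 take 9, i++
i=4 j=3: A[i]=15<=B[j]=24 take 15, i++
i=5 j=3: A[i]=18<=B[j]=24 take 18, i++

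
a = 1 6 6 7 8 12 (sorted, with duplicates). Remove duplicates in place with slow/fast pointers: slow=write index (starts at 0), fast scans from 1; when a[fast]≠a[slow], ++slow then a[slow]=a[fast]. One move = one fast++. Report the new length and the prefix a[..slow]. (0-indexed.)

length 5; prefix = [1, 6, 7, 8, 12]

slow=0 fast=1: a[fast]=6≠a[slow]=1 write a[1]=6, slow++,fast++
slow=1 fast=2: a[fast]=6=a[slow] dup, fast++
slow=1 fast=3: a[fast]=7≠a[slow]=6 write a[2]=7, slow++,fast++
slow=2 fast=4: a[fast]=8≠a[slow]=7 write a[3]=8, slow++,fast++
slow=3 fast=5: a[fast]=12≠a[slow]=8 write a[4]=12, slow++,fast++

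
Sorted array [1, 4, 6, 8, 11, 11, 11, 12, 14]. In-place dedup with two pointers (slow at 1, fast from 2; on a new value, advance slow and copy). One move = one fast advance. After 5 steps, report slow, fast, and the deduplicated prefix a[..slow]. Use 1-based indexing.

slow=1 fast=2: a[fast]=4≠a[slow]=1 write a[2]=4, slow++,fast++
slow=2 fast=3: a[fast]=6≠a[slow]=4 write a[3]=6, slow++,fast++
slow=3 fast=4: a[fast]=8≠a[slow]=6 write a[4]=8, slow++,fast++
slow=4 fast=5: a[fast]=11≠a[slow]=8 write a[5]=11, slow++,fast++
slow=5 fast=6: a[fast]=11=a[slow] dup, fast++

slow=5, fast=7, prefix=[1, 4, 6, 8, 11]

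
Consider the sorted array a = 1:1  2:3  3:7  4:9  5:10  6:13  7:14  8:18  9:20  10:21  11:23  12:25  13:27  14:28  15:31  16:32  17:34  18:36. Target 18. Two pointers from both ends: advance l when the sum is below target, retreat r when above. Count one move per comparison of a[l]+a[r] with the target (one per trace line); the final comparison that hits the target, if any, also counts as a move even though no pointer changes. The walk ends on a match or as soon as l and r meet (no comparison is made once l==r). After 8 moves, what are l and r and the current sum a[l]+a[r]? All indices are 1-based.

l=1, r=10, sum=22

[1,18] 1+36=37 >18 → r--
[1,17] 1+34=35 >18 → r--
[1,16] 1+32=33 >18 → r--
[1,15] 1+31=32 >18 → r--
[1,14] 1+28=29 >18 → r--
[1,13] 1+27=28 >18 → r--
[1,12] 1+25=26 >18 → r--
[1,11] 1+23=24 >18 → r--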